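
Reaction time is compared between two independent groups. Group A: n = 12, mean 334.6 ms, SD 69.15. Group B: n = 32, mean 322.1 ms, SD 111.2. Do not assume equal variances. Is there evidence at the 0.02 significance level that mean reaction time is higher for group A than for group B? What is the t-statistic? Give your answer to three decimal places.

Let group 1 = group A, group 2 = group B. H0: μ_1 = μ_2; H1: μ_1 > μ_2 (Welch's two-sample t-test, right-tailed).
t = (x̄_1 − x̄_2)/√(s_1²/n_1 + s_2²/n_2) = (334.6 − 322.1)/√(69.15²/12 + 111.2²/32) = 0.446
Welch–Satterthwaite df ≈ 32.00
p-value = P(T ≥ 0.446) ≈ 0.329
Since p ≈ 0.329 > α = 0.02, fail to reject H0; the evidence is not statistically significant.

0.446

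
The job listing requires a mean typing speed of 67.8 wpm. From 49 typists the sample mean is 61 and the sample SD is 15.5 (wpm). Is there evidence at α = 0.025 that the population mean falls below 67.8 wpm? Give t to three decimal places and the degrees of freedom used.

H0: μ = 67.8; H1: μ < 67.8 (one-sample t-test, left-tailed).
t = (x̄ − μ₀)/(s/√n) = (61 − 67.8)/(15.5/√49) = -3.071
df = n − 1 = 48
p-value = P(T ≤ -3.071) ≈ 0.0018
Since p ≈ 0.0018 < α = 0.025, reject H0; the data support H1.

t = -3.071, df = 48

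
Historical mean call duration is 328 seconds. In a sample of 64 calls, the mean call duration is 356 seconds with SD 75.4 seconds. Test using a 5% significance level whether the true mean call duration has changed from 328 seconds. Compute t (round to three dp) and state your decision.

H0: μ = 328; H1: μ ≠ 328 (one-sample t-test, two-sided).
t = (x̄ − μ₀)/(s/√n) = (356 − 328)/(75.4/√64) = 2.971
df = n − 1 = 63
Two-sided p-value ≈ 0.0042
Since p ≈ 0.0042 < α = 0.05, reject H0; the evidence is statistically significant.

t = 2.971; reject H0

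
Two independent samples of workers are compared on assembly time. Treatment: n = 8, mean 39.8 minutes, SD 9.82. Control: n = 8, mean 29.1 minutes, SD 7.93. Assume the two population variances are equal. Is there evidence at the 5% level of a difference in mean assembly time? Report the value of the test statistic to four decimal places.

2.3977

Let group 1 = treatment, group 2 = control. H0: μ_1 = μ_2; H1: μ_1 ≠ μ_2 (two-sample pooled-variance t-test, two-sided).
s_p² = [(8−1)·9.82² + (8−1)·7.93²]/(8+8−2) = 79.6586
t = (39.8 − 29.1)/√[79.6586·(1/8 + 1/8)] = 2.3977
df = n₁ + n₂ − 2 = 14
Two-sided p-value ≈ 0.031
Since p ≈ 0.031 < α = 0.05, reject H0; the data support H1.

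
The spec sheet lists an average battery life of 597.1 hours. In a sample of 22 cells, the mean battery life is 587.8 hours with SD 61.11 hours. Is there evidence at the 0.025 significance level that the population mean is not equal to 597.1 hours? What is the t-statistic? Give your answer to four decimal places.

-0.7138

H0: μ = 597.1; H1: μ ≠ 597.1 (one-sample t-test, two-sided).
t = (x̄ − μ₀)/(s/√n) = (587.8 − 597.1)/(61.11/√22) = -0.7138
df = n − 1 = 21
Two-sided p-value ≈ 0.483
Since p ≈ 0.483 > α = 0.025, fail to reject H0; the evidence is not statistically significant.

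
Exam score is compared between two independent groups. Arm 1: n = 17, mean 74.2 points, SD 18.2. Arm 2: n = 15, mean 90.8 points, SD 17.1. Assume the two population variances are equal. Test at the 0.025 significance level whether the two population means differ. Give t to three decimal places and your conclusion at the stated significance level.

t = -2.648; reject H0

Let group 1 = arm 1, group 2 = arm 2. H0: μ_1 = μ_2; H1: μ_1 ≠ μ_2 (two-sample pooled-variance t-test, two-sided).
s_p² = [(17−1)·18.2² + (15−1)·17.1²]/(17+15−2) = 313.119
t = (74.2 − 90.8)/√[313.119·(1/17 + 1/15)] = -2.648
df = n₁ + n₂ − 2 = 30
Two-sided p-value ≈ 0.0128
Since p ≈ 0.0128 < α = 0.025, reject H0; the data support H1.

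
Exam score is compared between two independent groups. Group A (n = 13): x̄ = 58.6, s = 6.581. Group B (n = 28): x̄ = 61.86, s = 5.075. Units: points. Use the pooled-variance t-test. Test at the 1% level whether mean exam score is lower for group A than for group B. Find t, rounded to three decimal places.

Let group 1 = group A, group 2 = group B. H0: μ_1 = μ_2; H1: μ_1 < μ_2 (two-sample pooled-variance t-test, left-tailed).
s_p² = [(13−1)·6.581² + (28−1)·5.075²]/(13+28−2) = 31.1568
t = (58.6 − 61.86)/√[31.1568·(1/13 + 1/28)] = -1.740
df = n₁ + n₂ − 2 = 39
p-value = P(T ≤ -1.740) ≈ 0.045
Since p ≈ 0.045 > α = 0.01, fail to reject H0; the evidence is not statistically significant.

-1.740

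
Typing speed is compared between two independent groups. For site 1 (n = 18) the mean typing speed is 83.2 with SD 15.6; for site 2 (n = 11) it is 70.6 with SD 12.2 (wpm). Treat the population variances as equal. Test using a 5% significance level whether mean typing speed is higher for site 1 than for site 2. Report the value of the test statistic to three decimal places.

Let group 1 = site 1, group 2 = site 2. H0: μ_1 = μ_2; H1: μ_1 > μ_2 (two-sample pooled-variance t-test, right-tailed).
s_p² = [(18−1)·15.6² + (11−1)·12.2²]/(18+11−2) = 208.353
t = (83.2 − 70.6)/√[208.353·(1/18 + 1/11)] = 2.281
df = n₁ + n₂ − 2 = 27
p-value = P(T ≥ 2.281) ≈ 0.015
Since p ≈ 0.015 < α = 0.05, reject H0; the data support H1.

2.281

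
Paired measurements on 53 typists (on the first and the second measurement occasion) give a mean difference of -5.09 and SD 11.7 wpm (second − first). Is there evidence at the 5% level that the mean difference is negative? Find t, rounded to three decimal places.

-3.167

H0: μ_d = 0; H1: μ_d < 0 (paired t-test on the differences, left-tailed).
t = d̄/(s_d/√n) = -5.09/(11.7/√53) = -3.167
df = n − 1 = 52
p-value = P(T ≤ -3.167) ≈ 0.0013
Since p ≈ 0.0013 < α = 0.05, reject H0; the data support H1.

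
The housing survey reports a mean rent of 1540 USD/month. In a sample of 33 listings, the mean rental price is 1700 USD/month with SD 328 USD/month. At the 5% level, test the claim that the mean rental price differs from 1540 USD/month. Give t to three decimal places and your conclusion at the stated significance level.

H0: μ = 1540; H1: μ ≠ 1540 (one-sample t-test, two-sided).
t = (x̄ − μ₀)/(s/√n) = (1700 − 1540)/(328/√33) = 2.802
df = n − 1 = 32
Two-sided p-value ≈ 0.0085
Since p ≈ 0.0085 < α = 0.05, reject H0; the evidence is statistically significant.

t = 2.802; reject H0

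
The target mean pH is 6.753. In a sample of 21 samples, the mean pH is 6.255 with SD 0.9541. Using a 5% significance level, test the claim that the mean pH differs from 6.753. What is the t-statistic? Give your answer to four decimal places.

H0: μ = 6.753; H1: μ ≠ 6.753 (one-sample t-test, two-sided).
t = (x̄ − μ₀)/(s/√n) = (6.255 − 6.753)/(0.9541/√21) = -2.3919
df = n − 1 = 20
Two-sided p-value ≈ 0.0267
Since p ≈ 0.0267 < α = 0.05, reject H0; the evidence is statistically significant.

-2.3919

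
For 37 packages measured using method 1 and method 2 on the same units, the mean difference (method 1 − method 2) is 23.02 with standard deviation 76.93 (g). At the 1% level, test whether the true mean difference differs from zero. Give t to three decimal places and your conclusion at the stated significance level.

H0: μ_d = 0; H1: μ_d ≠ 0 (paired t-test on the differences, two-sided).
t = d̄/(s_d/√n) = 23.02/(76.93/√37) = 1.820
df = n − 1 = 36
Two-sided p-value ≈ 0.0771
Since p ≈ 0.0771 > α = 0.01, fail to reject H0; the evidence is not statistically significant.

t = 1.820; fail to reject H0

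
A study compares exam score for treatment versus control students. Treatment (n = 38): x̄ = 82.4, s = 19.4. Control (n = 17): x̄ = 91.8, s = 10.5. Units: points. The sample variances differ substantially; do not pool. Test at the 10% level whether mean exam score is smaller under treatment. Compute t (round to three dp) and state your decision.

Let group 1 = treatment, group 2 = control. H0: μ_1 = μ_2; H1: μ_1 < μ_2 (Welch's two-sample t-test, left-tailed).
t = (x̄_1 − x̄_2)/√(s_1²/n_1 + s_2²/n_2) = (82.4 − 91.8)/√(19.4²/38 + 10.5²/17) = -2.322
Welch–Satterthwaite df ≈ 50.88
p-value = P(T ≤ -2.322) ≈ 0.0121
Since p ≈ 0.0121 < α = 0.1, reject H0; the data support H1.

t = -2.322; reject H0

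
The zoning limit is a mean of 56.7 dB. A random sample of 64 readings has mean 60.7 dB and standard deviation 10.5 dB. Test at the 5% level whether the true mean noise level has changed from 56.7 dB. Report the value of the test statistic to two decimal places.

H0: μ = 56.7; H1: μ ≠ 56.7 (one-sample t-test, two-sided).
t = (x̄ − μ₀)/(s/√n) = (60.7 − 56.7)/(10.5/√64) = 3.05
df = n − 1 = 63
Two-sided p-value ≈ 0.0034
Since p ≈ 0.0034 < α = 0.05, reject H0; the evidence is statistically significant.

3.05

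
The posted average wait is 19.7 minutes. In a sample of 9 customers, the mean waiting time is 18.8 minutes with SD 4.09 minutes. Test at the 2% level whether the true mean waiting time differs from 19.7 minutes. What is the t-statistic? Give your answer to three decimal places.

H0: μ = 19.7; H1: μ ≠ 19.7 (one-sample t-test, two-sided).
t = (x̄ − μ₀)/(s/√n) = (18.8 − 19.7)/(4.09/√9) = -0.660
df = n − 1 = 8
Two-sided p-value ≈ 0.5277
Since p ≈ 0.5277 > α = 0.02, fail to reject H0; the evidence is not statistically significant.

-0.660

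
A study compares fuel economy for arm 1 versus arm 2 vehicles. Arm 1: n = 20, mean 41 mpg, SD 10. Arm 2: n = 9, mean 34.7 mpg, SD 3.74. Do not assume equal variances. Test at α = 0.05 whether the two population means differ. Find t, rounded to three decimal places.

2.461

Let group 1 = arm 1, group 2 = arm 2. H0: μ_1 = μ_2; H1: μ_1 ≠ μ_2 (Welch's two-sample t-test, two-sided).
t = (x̄_1 − x̄_2)/√(s_1²/n_1 + s_2²/n_2) = (41 − 34.7)/√(10²/20 + 3.74²/9) = 2.461
Welch–Satterthwaite df ≈ 26.55
Two-sided p-value ≈ 0.0207
Since p ≈ 0.0207 < α = 0.05, reject H0; the evidence is statistically significant.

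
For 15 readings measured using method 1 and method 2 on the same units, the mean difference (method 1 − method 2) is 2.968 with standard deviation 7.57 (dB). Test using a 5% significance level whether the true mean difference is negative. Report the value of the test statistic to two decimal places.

H0: μ_d = 0; H1: μ_d < 0 (paired t-test on the differences, left-tailed).
t = d̄/(s_d/√n) = 2.968/(7.57/√15) = 1.52
df = n − 1 = 14
p-value = P(T ≤ 1.52) ≈ 0.924
Since p ≈ 0.924 > α = 0.05, fail to reject H0; the evidence is not statistically significant.

1.52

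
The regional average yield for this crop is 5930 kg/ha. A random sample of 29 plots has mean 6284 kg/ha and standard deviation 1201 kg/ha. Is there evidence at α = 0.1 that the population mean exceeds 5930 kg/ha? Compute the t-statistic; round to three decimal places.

1.587

H0: μ = 5930; H1: μ > 5930 (one-sample t-test, right-tailed).
t = (x̄ − μ₀)/(s/√n) = (6284 − 5930)/(1201/√29) = 1.587
df = n − 1 = 28
p-value = P(T ≥ 1.587) ≈ 0.062
Since p ≈ 0.062 < α = 0.1, reject H0; the data support H1.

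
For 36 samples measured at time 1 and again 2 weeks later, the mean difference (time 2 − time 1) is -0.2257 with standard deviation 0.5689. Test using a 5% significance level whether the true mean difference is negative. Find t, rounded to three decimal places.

-2.380

H0: μ_d = 0; H1: μ_d < 0 (paired t-test on the differences, left-tailed).
t = d̄/(s_d/√n) = -0.2257/(0.5689/√36) = -2.380
df = n − 1 = 35
p-value = P(T ≤ -2.380) ≈ 0.0114
Since p ≈ 0.0114 < α = 0.05, reject H0; the data support H1.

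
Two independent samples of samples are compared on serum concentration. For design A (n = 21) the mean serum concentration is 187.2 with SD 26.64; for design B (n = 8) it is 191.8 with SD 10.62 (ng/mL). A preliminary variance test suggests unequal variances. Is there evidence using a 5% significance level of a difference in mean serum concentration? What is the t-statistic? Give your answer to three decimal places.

-0.665

Let group 1 = design A, group 2 = design B. H0: μ_1 = μ_2; H1: μ_1 ≠ μ_2 (Welch's two-sample t-test, two-sided).
t = (x̄_1 − x̄_2)/√(s_1²/n_1 + s_2²/n_2) = (187.2 − 191.8)/√(26.64²/21 + 10.62²/8) = -0.665
Welch–Satterthwaite df ≈ 26.83
Two-sided p-value ≈ 0.5119
Since p ≈ 0.5119 > α = 0.05, fail to reject H0; the evidence is not statistically significant.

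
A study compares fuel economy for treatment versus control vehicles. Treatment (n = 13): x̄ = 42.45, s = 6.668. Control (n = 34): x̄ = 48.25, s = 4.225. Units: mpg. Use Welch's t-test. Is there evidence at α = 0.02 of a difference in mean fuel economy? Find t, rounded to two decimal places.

Let group 1 = treatment, group 2 = control. H0: μ_1 = μ_2; H1: μ_1 ≠ μ_2 (Welch's two-sample t-test, two-sided).
t = (x̄_1 − x̄_2)/√(s_1²/n_1 + s_2²/n_2) = (42.45 − 48.25)/√(6.668²/13 + 4.225²/34) = -2.92
Welch–Satterthwaite df ≈ 15.83
Two-sided p-value ≈ 0.0101
Since p ≈ 0.0101 < α = 0.02, reject H0; the data support H1.

-2.92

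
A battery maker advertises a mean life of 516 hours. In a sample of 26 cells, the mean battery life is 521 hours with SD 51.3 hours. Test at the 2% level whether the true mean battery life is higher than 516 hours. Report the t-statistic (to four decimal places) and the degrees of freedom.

t = 0.4970, df = 25

H0: μ = 516; H1: μ > 516 (one-sample t-test, right-tailed).
t = (x̄ − μ₀)/(s/√n) = (521 − 516)/(51.3/√26) = 0.4970
df = n − 1 = 25
p-value = P(T ≥ 0.4970) ≈ 0.3118
Since p ≈ 0.3118 > α = 0.02, fail to reject H0; the data do not provide sufficient evidence against H0.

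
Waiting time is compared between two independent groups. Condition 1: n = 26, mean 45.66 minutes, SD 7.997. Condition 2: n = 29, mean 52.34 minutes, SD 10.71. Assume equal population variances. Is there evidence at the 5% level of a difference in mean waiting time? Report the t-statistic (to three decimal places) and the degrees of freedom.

Let group 1 = condition 1, group 2 = condition 2. H0: μ_1 = μ_2; H1: μ_1 ≠ μ_2 (two-sample pooled-variance t-test, two-sided).
s_p² = [(26−1)·7.997² + (29−1)·10.71²]/(26+29−2) = 90.7644
t = (45.66 − 52.34)/√[90.7644·(1/26 + 1/29)] = -2.596
df = n₁ + n₂ − 2 = 53
Two-sided p-value ≈ 0.0122
Since p ≈ 0.0122 < α = 0.05, reject H0; the data support H1.

t = -2.596, df = 53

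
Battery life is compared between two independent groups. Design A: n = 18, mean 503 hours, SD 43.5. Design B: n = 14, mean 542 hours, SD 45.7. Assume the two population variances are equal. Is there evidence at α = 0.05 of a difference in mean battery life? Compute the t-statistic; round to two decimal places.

-2.46

Let group 1 = design A, group 2 = design B. H0: μ_1 = μ_2; H1: μ_1 ≠ μ_2 (two-sample pooled-variance t-test, two-sided).
s_p² = [(18−1)·43.5² + (14−1)·45.7²]/(18+14−2) = 1977.29
t = (503 − 542)/√[1977.29·(1/18 + 1/14)] = -2.46
df = n₁ + n₂ − 2 = 30
Two-sided p-value ≈ 0.020
Since p ≈ 0.020 < α = 0.05, reject H0; the data support H1.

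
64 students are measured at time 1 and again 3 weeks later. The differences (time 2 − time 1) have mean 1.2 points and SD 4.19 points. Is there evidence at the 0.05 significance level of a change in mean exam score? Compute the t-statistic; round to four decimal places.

H0: μ_d = 0; H1: μ_d ≠ 0 (paired t-test on the differences, two-sided).
t = d̄/(s_d/√n) = 1.2/(4.19/√64) = 2.2912
df = n − 1 = 63
Two-sided p-value ≈ 0.025
Since p ≈ 0.025 < α = 0.05, reject H0; the evidence is statistically significant.

2.2912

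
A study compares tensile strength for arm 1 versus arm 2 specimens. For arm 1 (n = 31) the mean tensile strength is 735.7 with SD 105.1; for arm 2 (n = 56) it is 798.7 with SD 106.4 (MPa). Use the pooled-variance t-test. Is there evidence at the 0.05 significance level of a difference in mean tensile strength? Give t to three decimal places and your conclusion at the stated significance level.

t = -2.656; reject H0

Let group 1 = arm 1, group 2 = arm 2. H0: μ_1 = μ_2; H1: μ_1 ≠ μ_2 (two-sample pooled-variance t-test, two-sided).
s_p² = [(31−1)·105.1² + (56−1)·106.4²]/(31+56−2) = 11223.9
t = (735.7 − 798.7)/√[11223.9·(1/31 + 1/56)] = -2.656
df = n₁ + n₂ − 2 = 85
Two-sided p-value ≈ 0.009
Since p ≈ 0.009 < α = 0.05, reject H0; the data support H1.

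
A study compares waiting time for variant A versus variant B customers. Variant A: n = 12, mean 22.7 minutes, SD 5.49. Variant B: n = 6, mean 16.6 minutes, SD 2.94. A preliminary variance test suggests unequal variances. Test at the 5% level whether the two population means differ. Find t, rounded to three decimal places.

3.068

Let group 1 = variant A, group 2 = variant B. H0: μ_1 = μ_2; H1: μ_1 ≠ μ_2 (Welch's two-sample t-test, two-sided).
t = (x̄_1 − x̄_2)/√(s_1²/n_1 + s_2²/n_2) = (22.7 − 16.6)/√(5.49²/12 + 2.94²/6) = 3.068
Welch–Satterthwaite df ≈ 15.80
Two-sided p-value ≈ 0.007
Since p ≈ 0.007 < α = 0.05, reject H0; the data support H1.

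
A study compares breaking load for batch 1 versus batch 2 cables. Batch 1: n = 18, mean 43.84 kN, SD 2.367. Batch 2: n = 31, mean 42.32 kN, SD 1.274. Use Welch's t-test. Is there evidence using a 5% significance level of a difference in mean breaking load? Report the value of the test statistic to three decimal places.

Let group 1 = batch 1, group 2 = batch 2. H0: μ_1 = μ_2; H1: μ_1 ≠ μ_2 (Welch's two-sample t-test, two-sided).
t = (x̄_1 − x̄_2)/√(s_1²/n_1 + s_2²/n_2) = (43.84 − 42.32)/√(2.367²/18 + 1.274²/31) = 2.521
Welch–Satterthwaite df ≈ 22.83
Two-sided p-value ≈ 0.019
Since p ≈ 0.019 < α = 0.05, reject H0; the data support H1.

2.521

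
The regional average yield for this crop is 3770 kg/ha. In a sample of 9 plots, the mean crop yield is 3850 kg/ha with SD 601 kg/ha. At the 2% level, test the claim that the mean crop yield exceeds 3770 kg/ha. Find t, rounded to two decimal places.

H0: μ = 3770; H1: μ > 3770 (one-sample t-test, right-tailed).
t = (x̄ − μ₀)/(s/√n) = (3850 − 3770)/(601/√9) = 0.40
df = n − 1 = 8
p-value = P(T ≥ 0.40) ≈ 0.350
Since p ≈ 0.350 > α = 0.02, fail to reject H0; the evidence is not statistically significant.

0.40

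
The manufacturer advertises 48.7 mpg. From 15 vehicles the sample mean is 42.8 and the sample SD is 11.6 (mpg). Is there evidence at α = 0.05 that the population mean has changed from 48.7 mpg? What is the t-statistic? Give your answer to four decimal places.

-1.9699

H0: μ = 48.7; H1: μ ≠ 48.7 (one-sample t-test, two-sided).
t = (x̄ − μ₀)/(s/√n) = (42.8 − 48.7)/(11.6/√15) = -1.9699
df = n − 1 = 14
Two-sided p-value ≈ 0.069
Since p ≈ 0.069 > α = 0.05, fail to reject H0; the evidence is not statistically significant.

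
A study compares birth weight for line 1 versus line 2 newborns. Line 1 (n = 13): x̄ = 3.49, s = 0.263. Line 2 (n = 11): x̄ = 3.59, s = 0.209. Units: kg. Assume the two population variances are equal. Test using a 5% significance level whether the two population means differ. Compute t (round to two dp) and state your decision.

Let group 1 = line 1, group 2 = line 2. H0: μ_1 = μ_2; H1: μ_1 ≠ μ_2 (two-sample pooled-variance t-test, two-sided).
s_p² = [(13−1)·0.263² + (11−1)·0.209²]/(13+11−2) = 0.0575835
t = (3.49 − 3.59)/√[0.0575835·(1/13 + 1/11)] = -1.02
df = n₁ + n₂ − 2 = 22
Two-sided p-value ≈ 0.3201
Since p ≈ 0.3201 > α = 0.05, fail to reject H0; the data do not provide sufficient evidence against H0.

t = -1.02; fail to reject H0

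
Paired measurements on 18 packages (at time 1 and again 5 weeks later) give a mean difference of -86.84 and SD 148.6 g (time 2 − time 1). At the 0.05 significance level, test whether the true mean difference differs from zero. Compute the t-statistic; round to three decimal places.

-2.479

H0: μ_d = 0; H1: μ_d ≠ 0 (paired t-test on the differences, two-sided).
t = d̄/(s_d/√n) = -86.84/(148.6/√18) = -2.479
df = n − 1 = 17
Two-sided p-value ≈ 0.0239
Since p ≈ 0.0239 < α = 0.05, reject H0; the data support H1.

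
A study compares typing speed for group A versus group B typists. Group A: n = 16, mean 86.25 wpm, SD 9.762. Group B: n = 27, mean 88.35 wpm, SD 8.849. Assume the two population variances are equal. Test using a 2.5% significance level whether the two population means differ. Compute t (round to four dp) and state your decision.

Let group 1 = group A, group 2 = group B. H0: μ_1 = μ_2; H1: μ_1 ≠ μ_2 (two-sample pooled-variance t-test, two-sided).
s_p² = [(16−1)·9.762² + (27−1)·8.849²]/(16+27−2) = 84.5213
t = (86.25 − 88.35)/√[84.5213·(1/16 + 1/27)] = -0.7240
df = n₁ + n₂ − 2 = 41
Two-sided p-value ≈ 0.473
Since p ≈ 0.473 > α = 0.025, fail to reject H0; the data do not provide sufficient evidence against H0.

t = -0.7240; fail to reject H0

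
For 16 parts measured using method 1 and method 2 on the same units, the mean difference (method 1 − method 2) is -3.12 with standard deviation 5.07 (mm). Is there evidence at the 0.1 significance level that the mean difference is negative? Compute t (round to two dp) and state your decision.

H0: μ_d = 0; H1: μ_d < 0 (paired t-test on the differences, left-tailed).
t = d̄/(s_d/√n) = -3.12/(5.07/√16) = -2.46
df = n − 1 = 15
p-value = P(T ≤ -2.46) ≈ 0.013
Since p ≈ 0.013 < α = 0.1, reject H0; the evidence is statistically significant.

t = -2.46; reject H0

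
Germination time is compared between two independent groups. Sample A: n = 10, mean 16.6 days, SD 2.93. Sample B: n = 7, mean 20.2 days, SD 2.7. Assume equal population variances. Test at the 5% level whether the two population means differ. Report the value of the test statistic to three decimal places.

Let group 1 = sample A, group 2 = sample B. H0: μ_1 = μ_2; H1: μ_1 ≠ μ_2 (two-sample pooled-variance t-test, two-sided).
s_p² = [(10−1)·2.93² + (7−1)·2.7²]/(10+7−2) = 8.06694
t = (16.6 − 20.2)/√[8.06694·(1/10 + 1/7)] = -2.572
df = n₁ + n₂ − 2 = 15
Two-sided p-value ≈ 0.0212
Since p ≈ 0.0212 < α = 0.05, reject H0; the data support H1.

-2.572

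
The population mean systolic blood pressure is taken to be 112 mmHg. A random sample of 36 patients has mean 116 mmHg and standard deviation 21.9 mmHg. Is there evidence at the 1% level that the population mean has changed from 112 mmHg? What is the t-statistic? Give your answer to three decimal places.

1.096

H0: μ = 112; H1: μ ≠ 112 (one-sample t-test, two-sided).
t = (x̄ − μ₀)/(s/√n) = (116 − 112)/(21.9/√36) = 1.096
df = n − 1 = 35
Two-sided p-value ≈ 0.281
Since p ≈ 0.281 > α = 0.01, fail to reject H0; the data do not provide sufficient evidence against H0.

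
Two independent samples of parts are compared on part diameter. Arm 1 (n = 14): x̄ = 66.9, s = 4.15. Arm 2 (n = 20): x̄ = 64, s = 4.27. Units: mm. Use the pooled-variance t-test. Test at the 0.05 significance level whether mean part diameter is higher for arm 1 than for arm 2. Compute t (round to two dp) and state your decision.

t = 1.97; reject H0

Let group 1 = arm 1, group 2 = arm 2. H0: μ_1 = μ_2; H1: μ_1 > μ_2 (two-sample pooled-variance t-test, right-tailed).
s_p² = [(14−1)·4.15² + (20−1)·4.27²]/(14+20−2) = 17.8224
t = (66.9 − 64)/√[17.8224·(1/14 + 1/20)] = 1.97
df = n₁ + n₂ − 2 = 32
p-value = P(T ≥ 1.97) ≈ 0.0287
Since p ≈ 0.0287 < α = 0.05, reject H0; the data support H1.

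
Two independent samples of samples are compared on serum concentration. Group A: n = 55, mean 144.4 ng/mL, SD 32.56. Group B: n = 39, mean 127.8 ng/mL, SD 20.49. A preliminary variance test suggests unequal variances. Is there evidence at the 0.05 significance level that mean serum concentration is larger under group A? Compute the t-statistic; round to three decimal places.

3.029

Let group 1 = group A, group 2 = group B. H0: μ_1 = μ_2; H1: μ_1 > μ_2 (Welch's two-sample t-test, right-tailed).
t = (x̄_1 − x̄_2)/√(s_1²/n_1 + s_2²/n_2) = (144.4 − 127.8)/√(32.56²/55 + 20.49²/39) = 3.029
Welch–Satterthwaite df ≈ 90.88
p-value = P(T ≥ 3.029) ≈ 0.0016
Since p ≈ 0.0016 < α = 0.05, reject H0; the evidence is statistically significant.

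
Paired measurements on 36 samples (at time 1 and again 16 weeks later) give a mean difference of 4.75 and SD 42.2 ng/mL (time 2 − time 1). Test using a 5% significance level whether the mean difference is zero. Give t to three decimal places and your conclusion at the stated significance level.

t = 0.675; fail to reject H0

H0: μ_d = 0; H1: μ_d ≠ 0 (paired t-test on the differences, two-sided).
t = d̄/(s_d/√n) = 4.75/(42.2/√36) = 0.675
df = n − 1 = 35
Two-sided p-value ≈ 0.5039
Since p ≈ 0.5039 > α = 0.05, fail to reject H0; the evidence is not statistically significant.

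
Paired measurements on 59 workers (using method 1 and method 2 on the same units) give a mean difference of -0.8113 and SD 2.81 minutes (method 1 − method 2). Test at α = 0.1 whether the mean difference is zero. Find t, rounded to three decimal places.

-2.218

H0: μ_d = 0; H1: μ_d ≠ 0 (paired t-test on the differences, two-sided).
t = d̄/(s_d/√n) = -0.8113/(2.81/√59) = -2.218
df = n − 1 = 58
Two-sided p-value ≈ 0.0305
Since p ≈ 0.0305 < α = 0.1, reject H0; the data support H1.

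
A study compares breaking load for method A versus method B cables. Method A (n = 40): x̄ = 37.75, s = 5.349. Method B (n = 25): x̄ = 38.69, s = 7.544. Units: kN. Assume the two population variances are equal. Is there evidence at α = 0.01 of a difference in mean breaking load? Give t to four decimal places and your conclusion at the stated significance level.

t = -0.5874; fail to reject H0

Let group 1 = method A, group 2 = method B. H0: μ_1 = μ_2; H1: μ_1 ≠ μ_2 (two-sample pooled-variance t-test, two-sided).
s_p² = [(40−1)·5.349² + (25−1)·7.544²]/(40+25−2) = 39.3928
t = (37.75 − 38.69)/√[39.3928·(1/40 + 1/25)] = -0.5874
df = n₁ + n₂ − 2 = 63
Two-sided p-value ≈ 0.559
Since p ≈ 0.559 > α = 0.01, fail to reject H0; the evidence is not statistically significant.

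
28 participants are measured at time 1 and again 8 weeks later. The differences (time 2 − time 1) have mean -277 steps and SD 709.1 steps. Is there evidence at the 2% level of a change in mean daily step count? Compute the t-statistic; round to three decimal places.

-2.067

H0: μ_d = 0; H1: μ_d ≠ 0 (paired t-test on the differences, two-sided).
t = d̄/(s_d/√n) = -277/(709.1/√28) = -2.067
df = n − 1 = 27
Two-sided p-value ≈ 0.048
Since p ≈ 0.048 > α = 0.02, fail to reject H0; the data do not provide sufficient evidence against H0.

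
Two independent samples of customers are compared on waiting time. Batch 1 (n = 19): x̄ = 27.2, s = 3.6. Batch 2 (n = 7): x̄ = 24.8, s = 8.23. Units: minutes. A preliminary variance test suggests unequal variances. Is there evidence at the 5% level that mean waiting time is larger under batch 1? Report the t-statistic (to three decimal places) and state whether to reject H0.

Let group 1 = batch 1, group 2 = batch 2. H0: μ_1 = μ_2; H1: μ_1 > μ_2 (Welch's two-sample t-test, right-tailed).
t = (x̄_1 − x̄_2)/√(s_1²/n_1 + s_2²/n_2) = (27.2 − 24.8)/√(3.6²/19 + 8.23²/7) = 0.746
Welch–Satterthwaite df ≈ 6.86
p-value = P(T ≥ 0.746) ≈ 0.240
Since p ≈ 0.240 > α = 0.05, fail to reject H0; the data do not provide sufficient evidence against H0.

t = 0.746; fail to reject H0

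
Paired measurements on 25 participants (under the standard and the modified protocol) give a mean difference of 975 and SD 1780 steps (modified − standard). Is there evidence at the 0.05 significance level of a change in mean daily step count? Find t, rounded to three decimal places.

H0: μ_d = 0; H1: μ_d ≠ 0 (paired t-test on the differences, two-sided).
t = d̄/(s_d/√n) = 975/(1780/√25) = 2.739
df = n − 1 = 24
Two-sided p-value ≈ 0.011
Since p ≈ 0.011 < α = 0.05, reject H0; the evidence is statistically significant.

2.739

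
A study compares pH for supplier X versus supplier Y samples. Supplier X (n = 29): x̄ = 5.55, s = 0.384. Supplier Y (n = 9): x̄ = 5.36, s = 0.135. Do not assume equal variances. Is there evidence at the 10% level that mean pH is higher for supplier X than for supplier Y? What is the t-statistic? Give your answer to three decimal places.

Let group 1 = supplier X, group 2 = supplier Y. H0: μ_1 = μ_2; H1: μ_1 > μ_2 (Welch's two-sample t-test, right-tailed).
t = (x̄_1 − x̄_2)/√(s_1²/n_1 + s_2²/n_2) = (5.55 − 5.36)/√(0.384²/29 + 0.135²/9) = 2.253
Welch–Satterthwaite df ≈ 35.20
p-value = P(T ≥ 2.253) ≈ 0.015
Since p ≈ 0.015 < α = 0.1, reject H0; the evidence is statistically significant.

2.253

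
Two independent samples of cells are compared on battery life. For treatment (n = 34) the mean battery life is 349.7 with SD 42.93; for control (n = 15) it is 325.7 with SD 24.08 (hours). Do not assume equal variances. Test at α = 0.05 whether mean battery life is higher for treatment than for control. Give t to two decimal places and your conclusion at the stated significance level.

t = 2.49; reject H0

Let group 1 = treatment, group 2 = control. H0: μ_1 = μ_2; H1: μ_1 > μ_2 (Welch's two-sample t-test, right-tailed).
t = (x̄_1 − x̄_2)/√(s_1²/n_1 + s_2²/n_2) = (349.7 − 325.7)/√(42.93²/34 + 24.08²/15) = 2.49
Welch–Satterthwaite df ≈ 44.05
p-value = P(T ≥ 2.49) ≈ 0.0083
Since p ≈ 0.0083 < α = 0.05, reject H0; the evidence is statistically significant.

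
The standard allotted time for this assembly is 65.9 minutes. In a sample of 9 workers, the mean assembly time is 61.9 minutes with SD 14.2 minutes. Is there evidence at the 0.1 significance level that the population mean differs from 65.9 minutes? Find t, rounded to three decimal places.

H0: μ = 65.9; H1: μ ≠ 65.9 (one-sample t-test, two-sided).
t = (x̄ − μ₀)/(s/√n) = (61.9 − 65.9)/(14.2/√9) = -0.845
df = n − 1 = 8
Two-sided p-value ≈ 0.4226
Since p ≈ 0.4226 > α = 0.1, fail to reject H0; the data do not provide sufficient evidence against H0.

-0.845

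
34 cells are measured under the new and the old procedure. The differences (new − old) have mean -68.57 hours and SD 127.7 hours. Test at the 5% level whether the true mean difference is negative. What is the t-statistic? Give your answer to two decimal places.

H0: μ_d = 0; H1: μ_d < 0 (paired t-test on the differences, left-tailed).
t = d̄/(s_d/√n) = -68.57/(127.7/√34) = -3.13
df = n − 1 = 33
p-value = P(T ≤ -3.13) ≈ 0.002
Since p ≈ 0.002 < α = 0.05, reject H0; the evidence is statistically significant.

-3.13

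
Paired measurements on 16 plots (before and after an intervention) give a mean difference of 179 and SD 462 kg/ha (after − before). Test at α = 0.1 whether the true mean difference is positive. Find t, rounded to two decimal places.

H0: μ_d = 0; H1: μ_d > 0 (paired t-test on the differences, right-tailed).
t = d̄/(s_d/√n) = 179/(462/√16) = 1.55
df = n − 1 = 15
p-value = P(T ≥ 1.55) ≈ 0.0710
Since p ≈ 0.0710 < α = 0.1, reject H0; the evidence is statistically significant.

1.55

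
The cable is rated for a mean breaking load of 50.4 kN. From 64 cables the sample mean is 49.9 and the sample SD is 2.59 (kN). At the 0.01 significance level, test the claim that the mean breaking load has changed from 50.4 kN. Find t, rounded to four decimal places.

-1.5444

H0: μ = 50.4; H1: μ ≠ 50.4 (one-sample t-test, two-sided).
t = (x̄ − μ₀)/(s/√n) = (49.9 − 50.4)/(2.59/√64) = -1.5444
df = n − 1 = 63
Two-sided p-value ≈ 0.1275
Since p ≈ 0.1275 > α = 0.01, fail to reject H0; the data do not provide sufficient evidence against H0.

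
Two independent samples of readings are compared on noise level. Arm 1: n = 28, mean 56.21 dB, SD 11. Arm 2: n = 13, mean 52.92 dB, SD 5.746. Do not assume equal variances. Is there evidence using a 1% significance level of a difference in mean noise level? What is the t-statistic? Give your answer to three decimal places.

1.256

Let group 1 = arm 1, group 2 = arm 2. H0: μ_1 = μ_2; H1: μ_1 ≠ μ_2 (Welch's two-sample t-test, two-sided).
t = (x̄_1 − x̄_2)/√(s_1²/n_1 + s_2²/n_2) = (56.21 − 52.92)/√(11²/28 + 5.746²/13) = 1.256
Welch–Satterthwaite df ≈ 38.30
Two-sided p-value ≈ 0.217
Since p ≈ 0.217 > α = 0.01, fail to reject H0; the evidence is not statistically significant.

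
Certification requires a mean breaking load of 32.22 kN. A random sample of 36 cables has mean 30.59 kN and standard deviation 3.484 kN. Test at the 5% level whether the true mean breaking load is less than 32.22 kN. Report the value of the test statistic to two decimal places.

H0: μ = 32.22; H1: μ < 32.22 (one-sample t-test, left-tailed).
t = (x̄ − μ₀)/(s/√n) = (30.59 − 32.22)/(3.484/√36) = -2.81
df = n − 1 = 35
p-value = P(T ≤ -2.81) ≈ 0.0041
Since p ≈ 0.0041 < α = 0.05, reject H0; the evidence is statistically significant.

-2.81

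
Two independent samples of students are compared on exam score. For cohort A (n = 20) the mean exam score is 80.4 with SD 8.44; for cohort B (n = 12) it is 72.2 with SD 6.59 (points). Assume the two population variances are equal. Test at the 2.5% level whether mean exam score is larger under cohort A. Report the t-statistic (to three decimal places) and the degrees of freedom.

t = 2.874, df = 30

Let group 1 = cohort A, group 2 = cohort B. H0: μ_1 = μ_2; H1: μ_1 > μ_2 (two-sample pooled-variance t-test, right-tailed).
s_p² = [(20−1)·8.44² + (12−1)·6.59²]/(20+12−2) = 61.0382
t = (80.4 − 72.2)/√[61.0382·(1/20 + 1/12)] = 2.874
df = n₁ + n₂ − 2 = 30
p-value = P(T ≥ 2.874) ≈ 0.0037
Since p ≈ 0.0037 < α = 0.025, reject H0; the evidence is statistically significant.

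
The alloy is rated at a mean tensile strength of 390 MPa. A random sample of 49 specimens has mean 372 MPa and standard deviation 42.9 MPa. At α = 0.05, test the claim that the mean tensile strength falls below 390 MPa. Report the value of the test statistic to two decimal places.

H0: μ = 390; H1: μ < 390 (one-sample t-test, left-tailed).
t = (x̄ − μ₀)/(s/√n) = (372 − 390)/(42.9/√49) = -2.94
df = n − 1 = 48
p-value = P(T ≤ -2.94) ≈ 0.0025
Since p ≈ 0.0025 < α = 0.05, reject H0; the data support H1.

-2.94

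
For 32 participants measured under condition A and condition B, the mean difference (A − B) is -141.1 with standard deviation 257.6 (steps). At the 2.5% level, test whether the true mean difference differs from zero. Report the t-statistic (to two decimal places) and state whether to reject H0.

t = -3.10; reject H0

H0: μ_d = 0; H1: μ_d ≠ 0 (paired t-test on the differences, two-sided).
t = d̄/(s_d/√n) = -141.1/(257.6/√32) = -3.10
df = n − 1 = 31
Two-sided p-value ≈ 0.0041
Since p ≈ 0.0041 < α = 0.025, reject H0; the data support H1.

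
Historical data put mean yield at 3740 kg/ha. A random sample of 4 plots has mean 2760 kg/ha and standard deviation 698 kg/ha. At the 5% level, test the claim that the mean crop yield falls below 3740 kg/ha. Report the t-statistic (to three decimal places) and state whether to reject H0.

t = -2.808; reject H0

H0: μ = 3740; H1: μ < 3740 (one-sample t-test, left-tailed).
t = (x̄ − μ₀)/(s/√n) = (2760 − 3740)/(698/√4) = -2.808
df = n − 1 = 3
p-value = P(T ≤ -2.808) ≈ 0.034
Since p ≈ 0.034 < α = 0.05, reject H0; the data support H1.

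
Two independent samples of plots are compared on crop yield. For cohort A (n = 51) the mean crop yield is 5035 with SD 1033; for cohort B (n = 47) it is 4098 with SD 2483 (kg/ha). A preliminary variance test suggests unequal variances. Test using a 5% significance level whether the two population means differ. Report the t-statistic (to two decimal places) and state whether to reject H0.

t = 2.40; reject H0

Let group 1 = cohort A, group 2 = cohort B. H0: μ_1 = μ_2; H1: μ_1 ≠ μ_2 (Welch's two-sample t-test, two-sided).
t = (x̄_1 − x̄_2)/√(s_1²/n_1 + s_2²/n_2) = (5035 − 4098)/√(1033²/51 + 2483²/47) = 2.40
Welch–Satterthwaite df ≈ 60.43
Two-sided p-value ≈ 0.019
Since p ≈ 0.019 < α = 0.05, reject H0; the data support H1.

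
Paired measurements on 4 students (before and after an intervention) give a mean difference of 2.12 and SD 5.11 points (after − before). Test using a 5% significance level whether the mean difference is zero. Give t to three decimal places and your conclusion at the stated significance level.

t = 0.830; fail to reject H0

H0: μ_d = 0; H1: μ_d ≠ 0 (paired t-test on the differences, two-sided).
t = d̄/(s_d/√n) = 2.12/(5.11/√4) = 0.830
df = n − 1 = 3
Two-sided p-value ≈ 0.4675
Since p ≈ 0.4675 > α = 0.05, fail to reject H0; the evidence is not statistically significant.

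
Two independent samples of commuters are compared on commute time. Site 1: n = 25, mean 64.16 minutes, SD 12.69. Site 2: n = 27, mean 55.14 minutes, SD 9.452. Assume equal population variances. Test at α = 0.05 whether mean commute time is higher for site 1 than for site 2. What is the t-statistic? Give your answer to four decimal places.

Let group 1 = site 1, group 2 = site 2. H0: μ_1 = μ_2; H1: μ_1 > μ_2 (two-sample pooled-variance t-test, right-tailed).
s_p² = [(25−1)·12.69² + (27−1)·9.452²]/(25+27−2) = 123.754
t = (64.16 − 55.14)/√[123.754·(1/25 + 1/27)] = 2.9213
df = n₁ + n₂ − 2 = 50
p-value = P(T ≥ 2.9213) ≈ 0.0026
Since p ≈ 0.0026 < α = 0.05, reject H0; the evidence is statistically significant.

2.9213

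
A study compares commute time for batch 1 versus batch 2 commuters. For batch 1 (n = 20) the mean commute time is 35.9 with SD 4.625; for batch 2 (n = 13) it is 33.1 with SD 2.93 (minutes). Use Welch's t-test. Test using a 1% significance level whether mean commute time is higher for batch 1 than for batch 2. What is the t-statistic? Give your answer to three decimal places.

2.129

Let group 1 = batch 1, group 2 = batch 2. H0: μ_1 = μ_2; H1: μ_1 > μ_2 (Welch's two-sample t-test, right-tailed).
t = (x̄_1 − x̄_2)/√(s_1²/n_1 + s_2²/n_2) = (35.9 − 33.1)/√(4.625²/20 + 2.93²/13) = 2.129
Welch–Satterthwaite df ≈ 31.00
p-value = P(T ≥ 2.129) ≈ 0.021
Since p ≈ 0.021 > α = 0.01, fail to reject H0; the data do not provide sufficient evidence against H0.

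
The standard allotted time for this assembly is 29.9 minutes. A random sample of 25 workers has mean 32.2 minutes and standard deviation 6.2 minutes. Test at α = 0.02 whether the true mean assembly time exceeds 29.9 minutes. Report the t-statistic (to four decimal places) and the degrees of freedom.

H0: μ = 29.9; H1: μ > 29.9 (one-sample t-test, right-tailed).
t = (x̄ − μ₀)/(s/√n) = (32.2 − 29.9)/(6.2/√25) = 1.8548
df = n − 1 = 24
p-value = P(T ≥ 1.8548) ≈ 0.0380
Since p ≈ 0.0380 > α = 0.02, fail to reject H0; the data do not provide sufficient evidence against H0.

t = 1.8548, df = 24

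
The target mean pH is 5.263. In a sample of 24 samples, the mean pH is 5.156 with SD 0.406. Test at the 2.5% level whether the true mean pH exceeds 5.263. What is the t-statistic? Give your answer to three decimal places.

-1.291

H0: μ = 5.263; H1: μ > 5.263 (one-sample t-test, right-tailed).
t = (x̄ − μ₀)/(s/√n) = (5.156 − 5.263)/(0.406/√24) = -1.291
df = n − 1 = 23
p-value = P(T ≥ -1.291) ≈ 0.895
Since p ≈ 0.895 > α = 0.025, fail to reject H0; the data do not provide sufficient evidence against H0.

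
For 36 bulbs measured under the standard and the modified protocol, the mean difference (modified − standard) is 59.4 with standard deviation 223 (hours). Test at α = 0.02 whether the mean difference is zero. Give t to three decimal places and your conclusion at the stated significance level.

t = 1.598; fail to reject H0

H0: μ_d = 0; H1: μ_d ≠ 0 (paired t-test on the differences, two-sided).
t = d̄/(s_d/√n) = 59.4/(223/√36) = 1.598
df = n − 1 = 35
Two-sided p-value ≈ 0.1190
Since p ≈ 0.1190 > α = 0.02, fail to reject H0; the data do not provide sufficient evidence against H0.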